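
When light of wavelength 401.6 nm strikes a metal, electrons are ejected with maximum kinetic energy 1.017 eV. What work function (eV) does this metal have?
2.07 eV

From Einstein's photoelectric equation: KE_max = hf - φ = hc/λ - φ

Rearranging for φ:
φ = hc/λ - KE_max

Calculate photon energy:
E_photon = hc/λ = 3.0873 eV

Therefore:
φ = 3.0873 - 1.017 = 2.07 eV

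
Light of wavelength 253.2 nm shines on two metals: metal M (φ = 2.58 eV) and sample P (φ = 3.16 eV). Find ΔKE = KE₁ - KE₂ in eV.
0.5800 eV

Using KE_max = hc/λ - φ for each metal:

Photon energy: E = hc/λ = 4.8967 eV

For metal M (φ₁ = 2.58 eV):
KE₁ = E - φ₁ = 4.8967 - 2.58 = 2.3167 eV

For sample P (φ₂ = 3.16 eV):
KE₂ = E - φ₂ = 4.8967 - 3.16 = 1.7367 eV

Difference:
ΔKE = KE₁ - KE₂ = 2.3167 - 1.7367 = 0.5800 eV

Note: The difference equals the difference in work functions: 3.16 - 2.58 = 0.58 eV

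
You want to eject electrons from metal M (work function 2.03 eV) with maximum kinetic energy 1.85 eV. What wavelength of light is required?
319.55 nm

From Einstein's equation: KE_max = hc/λ - φ

Rearranging for λ:
hc/λ = KE_max + φ
λ = hc/(KE_max + φ)

Required photon energy:
E_photon = KE_max + φ = 1.85 + 2.03 = 3.88 eV

Required wavelength:
λ = hc/E_photon = (6.626×10⁻³⁴)(3×10⁸) / (3.88 × 1.602×10⁻¹⁹)
λ = 319.55 nm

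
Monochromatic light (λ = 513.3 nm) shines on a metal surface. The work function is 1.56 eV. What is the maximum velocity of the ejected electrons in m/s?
5.4855e+05 m/s

First, find the maximum kinetic energy:
E_photon = hc/λ = 2.4154 eV
KE_max = E_photon - φ = 2.4154 - 1.56 = 0.8554 eV

Convert to Joules: KE_max = 0.8554 × 1.602×10⁻¹⁹ J = 1.3706e-19 J

Then use KE = ½mv² to find velocity:
v = √(2·KE/m) = √(2 × 1.3706e-19 J / 9.109e-31 kg)
v = 5.4855e+05 m/s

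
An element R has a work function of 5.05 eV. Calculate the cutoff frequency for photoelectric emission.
1.2211e+15 Hz

The threshold frequency is when the photon energy equals the work function:
hf₀ = φ

Solving for f₀:
f₀ = φ/h = (5.05 eV × 1.602×10⁻¹⁹ J/eV) / (6.626×10⁻³⁴ J·s)
f₀ = 1.2211e+15 Hz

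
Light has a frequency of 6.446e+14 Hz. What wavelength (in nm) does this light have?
465.08 nm

Using the wave equation: c = fλ

Solving for wavelength:
λ = c/f = (3×10⁸ m/s) / (6.446e+14 Hz)
λ = 465.08 nm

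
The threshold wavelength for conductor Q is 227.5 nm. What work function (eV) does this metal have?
5.45 eV

At the threshold wavelength, photon energy equals work function:
φ = hc/λ₀

Calculating:
φ = (6.626×10⁻³⁴ J·s)(3×10⁸ m/s) / (227.5×10⁻⁹ m)
φ = 5.45 eV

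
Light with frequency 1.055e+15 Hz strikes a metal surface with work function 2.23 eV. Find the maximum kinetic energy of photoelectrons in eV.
2.1331 eV

Using Einstein's photoelectric equation: KE_max = hf - φ

First, calculate the photon energy:
E_photon = hf = (6.626×10⁻³⁴ J·s)(1.055e+15 Hz)
E_photon = 4.3631 eV

Then, the maximum kinetic energy:
KE_max = E_photon - φ = 4.3631 eV - 2.23 eV = 2.1331 eV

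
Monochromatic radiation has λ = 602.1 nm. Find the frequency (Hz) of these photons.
4.9791e+14 Hz

Using the wave equation: c = fλ

Solving for frequency:
f = c/λ = (3×10⁸ m/s) / (602.1×10⁻⁹ m)
f = 4.9791e+14 Hz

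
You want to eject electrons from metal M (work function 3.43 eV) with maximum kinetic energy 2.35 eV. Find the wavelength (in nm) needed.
214.51 nm

From Einstein's equation: KE_max = hc/λ - φ

Rearranging for λ:
hc/λ = KE_max + φ
λ = hc/(KE_max + φ)

Required photon energy:
E_photon = KE_max + φ = 2.35 + 3.43 = 5.78 eV

Required wavelength:
λ = hc/E_photon = (6.626×10⁻³⁴)(3×10⁸) / (5.78 × 1.602×10⁻¹⁹)
λ = 214.51 nm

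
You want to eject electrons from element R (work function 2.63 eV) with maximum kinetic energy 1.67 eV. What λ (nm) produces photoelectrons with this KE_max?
288.34 nm

From Einstein's equation: KE_max = hc/λ - φ

Rearranging for λ:
hc/λ = KE_max + φ
λ = hc/(KE_max + φ)

Required photon energy:
E_photon = KE_max + φ = 1.67 + 2.63 = 4.30 eV

Required wavelength:
λ = hc/E_photon = (6.626×10⁻³⁴)(3×10⁸) / (4.30 × 1.602×10⁻¹⁹)
λ = 288.34 nm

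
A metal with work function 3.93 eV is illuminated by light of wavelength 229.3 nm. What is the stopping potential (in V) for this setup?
1.4771 V

The stopping potential V_s satisfies: eV_s = KE_max

First, find KE_max using Einstein's equation:
E_photon = hc/λ = 5.4071 eV
KE_max = E_photon - φ = 5.4071 - 3.93 = 1.4771 eV

Since eV_s = KE_max:
V_s = KE_max/e = 1.4771 V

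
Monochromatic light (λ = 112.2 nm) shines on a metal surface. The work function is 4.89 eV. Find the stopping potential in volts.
6.1603 V

The stopping potential V_s satisfies: eV_s = KE_max

First, find KE_max using Einstein's equation:
E_photon = hc/λ = 11.0503 eV
KE_max = E_photon - φ = 11.0503 - 4.89 = 6.1603 eV

Since eV_s = KE_max:
V_s = KE_max/e = 6.1603 V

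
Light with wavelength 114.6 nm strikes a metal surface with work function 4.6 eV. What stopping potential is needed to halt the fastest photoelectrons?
6.2189 V

The stopping potential V_s satisfies: eV_s = KE_max

First, find KE_max using Einstein's equation:
E_photon = hc/λ = 10.8189 eV
KE_max = E_photon - φ = 10.8189 - 4.6 = 6.2189 eV

Since eV_s = KE_max:
V_s = KE_max/e = 6.2189 V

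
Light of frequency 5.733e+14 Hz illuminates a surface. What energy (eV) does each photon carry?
2.3710 eV

Using E = hf:

E = hf = (6.626×10⁻³⁴ J·s)(5.733e+14 Hz)
E = 2.3710 eV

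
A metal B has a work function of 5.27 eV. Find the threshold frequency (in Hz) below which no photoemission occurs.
1.2743e+15 Hz

The threshold frequency is when the photon energy equals the work function:
hf₀ = φ

Solving for f₀:
f₀ = φ/h = (5.27 eV × 1.602×10⁻¹⁹ J/eV) / (6.626×10⁻³⁴ J·s)
f₀ = 1.2743e+15 Hz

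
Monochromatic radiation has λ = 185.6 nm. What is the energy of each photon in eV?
6.6802 eV

Using E = hf = hc/λ:

E = hc/λ = (6.626×10⁻³⁴ J·s)(3×10⁸ m/s) / (185.6×10⁻⁹ m)
E = 6.6802 eV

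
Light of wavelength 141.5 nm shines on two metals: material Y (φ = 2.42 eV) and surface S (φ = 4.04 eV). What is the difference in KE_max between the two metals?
1.6200 eV

Using KE_max = hc/λ - φ for each metal:

Photon energy: E = hc/λ = 8.7621 eV

For material Y (φ₁ = 2.42 eV):
KE₁ = E - φ₁ = 8.7621 - 2.42 = 6.3421 eV

For surface S (φ₂ = 4.04 eV):
KE₂ = E - φ₂ = 8.7621 - 4.04 = 4.7221 eV

Difference:
ΔKE = KE₁ - KE₂ = 6.3421 - 4.7221 = 1.6200 eV

Note: The difference equals the difference in work functions: 4.04 - 2.42 = 1.62 eV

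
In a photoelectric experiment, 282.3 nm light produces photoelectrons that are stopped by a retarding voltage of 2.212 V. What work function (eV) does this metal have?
2.18 eV

The stopping potential gives the maximum kinetic energy: KE_max = eV_s = 2.212 eV

From Einstein's photoelectric equation: KE_max = hc/λ - φ
Rearranging: φ = hc/λ - KE_max

Calculate photon energy:
E_photon = hc/λ = (6.626×10⁻³⁴ J·s)(3×10⁸ m/s) / (282.3×10⁻⁹ m) = 4.3919 eV

Therefore:
φ = 4.3919 - 2.212 = 2.18 eV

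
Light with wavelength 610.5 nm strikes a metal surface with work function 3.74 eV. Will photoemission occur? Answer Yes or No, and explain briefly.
No

For photoemission, the photon energy must exceed the work function.

Photon energy: E = hc/λ = 2.0309 eV
Work function: φ = 3.74 eV

Since E_photon (2.0309 eV) < φ (3.74 eV), photoemission will NOT occur.
The threshold wavelength is λ₀ = hc/φ = 331.5 nm.
Since 610.5 nm > 331.5 nm, the photons lack sufficient energy.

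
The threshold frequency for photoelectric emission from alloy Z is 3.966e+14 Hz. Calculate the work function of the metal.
1.64 eV

At the threshold frequency, photon energy equals work function:
φ = hf₀

Calculating:
φ = (6.626×10⁻³⁴ J·s)(3.966e+14 Hz)
φ = 1.64 eV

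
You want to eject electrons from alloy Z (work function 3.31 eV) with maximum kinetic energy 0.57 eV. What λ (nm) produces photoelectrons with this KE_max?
319.55 nm

From Einstein's equation: KE_max = hc/λ - φ

Rearranging for λ:
hc/λ = KE_max + φ
λ = hc/(KE_max + φ)

Required photon energy:
E_photon = KE_max + φ = 0.57 + 3.31 = 3.88 eV

Required wavelength:
λ = hc/E_photon = (6.626×10⁻³⁴)(3×10⁸) / (3.88 × 1.602×10⁻¹⁹)
λ = 319.55 nm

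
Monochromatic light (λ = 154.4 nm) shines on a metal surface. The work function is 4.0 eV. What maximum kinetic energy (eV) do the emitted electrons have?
4.0301 eV

Using Einstein's photoelectric equation: KE_max = hf - φ = hc/λ - φ

First, calculate the photon energy:
E_photon = hc/λ = (6.626×10⁻³⁴ J·s)(3×10⁸ m/s) / (154.4×10⁻⁹ m)
E_photon = 8.0301 eV

Then, the maximum kinetic energy:
KE_max = E_photon - φ = 8.0301 eV - 4.0 eV = 4.0301 eV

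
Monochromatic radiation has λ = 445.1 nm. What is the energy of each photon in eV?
2.7855 eV

Using E = hf = hc/λ:

E = hc/λ = (6.626×10⁻³⁴ J·s)(3×10⁸ m/s) / (445.1×10⁻⁹ m)
E = 2.7855 eV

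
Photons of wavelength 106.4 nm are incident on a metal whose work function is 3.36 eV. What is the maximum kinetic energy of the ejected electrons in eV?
8.2927 eV

Using Einstein's photoelectric equation: KE_max = hf - φ = hc/λ - φ

First, calculate the photon energy:
E_photon = hc/λ = (6.626×10⁻³⁴ J·s)(3×10⁸ m/s) / (106.4×10⁻⁹ m)
E_photon = 11.6527 eV

Then, the maximum kinetic energy:
KE_max = E_photon - φ = 11.6527 eV - 3.36 eV = 8.2927 eV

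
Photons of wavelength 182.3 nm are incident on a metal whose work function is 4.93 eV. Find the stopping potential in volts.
1.8711 V

The stopping potential V_s satisfies: eV_s = KE_max

First, find KE_max using Einstein's equation:
E_photon = hc/λ = 6.8011 eV
KE_max = E_photon - φ = 6.8011 - 4.93 = 1.8711 eV

Since eV_s = KE_max:
V_s = KE_max/e = 1.8711 V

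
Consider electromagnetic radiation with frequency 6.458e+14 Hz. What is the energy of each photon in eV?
2.6708 eV

Using E = hf:

E = hf = (6.626×10⁻³⁴ J·s)(6.458e+14 Hz)
E = 2.6708 eV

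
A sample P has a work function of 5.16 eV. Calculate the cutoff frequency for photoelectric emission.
1.2477e+15 Hz

The threshold frequency is when the photon energy equals the work function:
hf₀ = φ

Solving for f₀:
f₀ = φ/h = (5.16 eV × 1.602×10⁻¹⁹ J/eV) / (6.626×10⁻³⁴ J·s)
f₀ = 1.2477e+15 Hz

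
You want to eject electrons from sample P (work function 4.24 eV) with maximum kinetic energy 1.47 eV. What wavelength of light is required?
217.14 nm

From Einstein's equation: KE_max = hc/λ - φ

Rearranging for λ:
hc/λ = KE_max + φ
λ = hc/(KE_max + φ)

Required photon energy:
E_photon = KE_max + φ = 1.47 + 4.24 = 5.71 eV

Required wavelength:
λ = hc/E_photon = (6.626×10⁻³⁴)(3×10⁸) / (5.71 × 1.602×10⁻¹⁹)
λ = 217.14 nm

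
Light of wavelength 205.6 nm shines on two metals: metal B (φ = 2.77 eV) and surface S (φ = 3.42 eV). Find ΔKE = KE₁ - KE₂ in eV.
0.6500 eV

Using KE_max = hc/λ - φ for each metal:

Photon energy: E = hc/λ = 6.0304 eV

For metal B (φ₁ = 2.77 eV):
KE₁ = E - φ₁ = 6.0304 - 2.77 = 3.2604 eV

For surface S (φ₂ = 3.42 eV):
KE₂ = E - φ₂ = 6.0304 - 3.42 = 2.6104 eV

Difference:
ΔKE = KE₁ - KE₂ = 3.2604 - 2.6104 = 0.6500 eV

Note: The difference equals the difference in work functions: 3.42 - 2.77 = 0.65 eV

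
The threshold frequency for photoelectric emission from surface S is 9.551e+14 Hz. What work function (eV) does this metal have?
3.95 eV

At the threshold frequency, photon energy equals work function:
φ = hf₀

Calculating:
φ = (6.626×10⁻³⁴ J·s)(9.551e+14 Hz)
φ = 3.95 eV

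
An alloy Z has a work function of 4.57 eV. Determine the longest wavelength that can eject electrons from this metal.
271.30 nm

The threshold wavelength is when the photon energy equals the work function:
hc/λ₀ = φ

Solving for λ₀:
λ₀ = hc/φ = (6.626×10⁻³⁴ J·s)(3×10⁸ m/s) / (4.57 eV × 1.602×10⁻¹⁹ J/eV)
λ₀ = 271.30 nm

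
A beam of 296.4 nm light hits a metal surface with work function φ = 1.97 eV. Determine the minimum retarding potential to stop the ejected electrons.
2.2130 V

The stopping potential V_s satisfies: eV_s = KE_max

First, find KE_max using Einstein's equation:
E_photon = hc/λ = 4.1830 eV
KE_max = E_photon - φ = 4.1830 - 1.97 = 2.2130 eV

Since eV_s = KE_max:
V_s = KE_max/e = 2.2130 V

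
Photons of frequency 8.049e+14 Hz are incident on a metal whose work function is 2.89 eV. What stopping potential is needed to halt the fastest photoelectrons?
0.4388 V

The stopping potential V_s satisfies: eV_s = KE_max

First, find KE_max using Einstein's equation:
E_photon = hf = (6.626×10⁻³⁴ J·s)(8.049e+14 Hz) = 3.3288 eV
KE_max = E_photon - φ = 3.3288 - 2.89 = 0.4388 eV

Since eV_s = KE_max:
V_s = KE_max/e = 0.4388 V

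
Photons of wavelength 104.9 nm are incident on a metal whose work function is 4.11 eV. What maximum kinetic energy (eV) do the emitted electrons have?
7.7093 eV

Using Einstein's photoelectric equation: KE_max = hf - φ = hc/λ - φ

First, calculate the photon energy:
E_photon = hc/λ = (6.626×10⁻³⁴ J·s)(3×10⁸ m/s) / (104.9×10⁻⁹ m)
E_photon = 11.8193 eV

Then, the maximum kinetic energy:
KE_max = E_photon - φ = 11.8193 eV - 4.11 eV = 7.7093 eV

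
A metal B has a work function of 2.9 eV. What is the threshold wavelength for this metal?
427.53 nm

The threshold wavelength is when the photon energy equals the work function:
hc/λ₀ = φ

Solving for λ₀:
λ₀ = hc/φ = (6.626×10⁻³⁴ J·s)(3×10⁸ m/s) / (2.9 eV × 1.602×10⁻¹⁹ J/eV)
λ₀ = 427.53 nm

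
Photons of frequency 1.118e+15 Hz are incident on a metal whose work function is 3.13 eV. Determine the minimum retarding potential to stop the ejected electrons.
1.4937 V

The stopping potential V_s satisfies: eV_s = KE_max

First, find KE_max using Einstein's equation:
E_photon = hf = (6.626×10⁻³⁴ J·s)(1.118e+15 Hz) = 4.6237 eV
KE_max = E_photon - φ = 4.6237 - 3.13 = 1.4937 eV

Since eV_s = KE_max:
V_s = KE_max/e = 1.4937 V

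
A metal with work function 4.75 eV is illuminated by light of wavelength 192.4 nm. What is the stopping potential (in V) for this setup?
1.6941 V

The stopping potential V_s satisfies: eV_s = KE_max

First, find KE_max using Einstein's equation:
E_photon = hc/λ = 6.4441 eV
KE_max = E_photon - φ = 6.4441 - 4.75 = 1.6941 eV

Since eV_s = KE_max:
V_s = KE_max/e = 1.6941 V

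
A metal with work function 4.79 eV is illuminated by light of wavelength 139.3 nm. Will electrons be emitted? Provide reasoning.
Yes

For photoemission, the photon energy must exceed the work function.

Photon energy: E = hc/λ = 8.9005 eV
Work function: φ = 4.79 eV

Since E_photon (8.9005 eV) > φ (4.79 eV), photoemission WILL occur.
The threshold wavelength is λ₀ = hc/φ = 258.8 nm.
Since 139.3 nm < 258.8 nm, the light has sufficient energy.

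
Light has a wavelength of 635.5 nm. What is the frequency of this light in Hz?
4.7174e+14 Hz

Using the wave equation: c = fλ

Solving for frequency:
f = c/λ = (3×10⁸ m/s) / (635.5×10⁻⁹ m)
f = 4.7174e+14 Hz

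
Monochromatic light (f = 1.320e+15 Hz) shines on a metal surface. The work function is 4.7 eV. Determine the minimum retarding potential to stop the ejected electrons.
0.7591 V

The stopping potential V_s satisfies: eV_s = KE_max

First, find KE_max using Einstein's equation:
E_photon = hf = (6.626×10⁻³⁴ J·s)(1.320e+15 Hz) = 5.4591 eV
KE_max = E_photon - φ = 5.4591 - 4.7 = 0.7591 eV

Since eV_s = KE_max:
V_s = KE_max/e = 0.7591 V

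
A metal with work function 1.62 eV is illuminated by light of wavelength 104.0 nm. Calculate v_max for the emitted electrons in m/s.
1.9036e+06 m/s

First, find the maximum kinetic energy:
E_photon = hc/λ = 11.9216 eV
KE_max = E_photon - φ = 11.9216 - 1.62 = 10.3016 eV

Convert to Joules: KE_max = 10.3016 × 1.602×10⁻¹⁹ J = 1.6505e-18 J

Then use KE = ½mv² to find velocity:
v = √(2·KE/m) = √(2 × 1.6505e-18 J / 9.109e-31 kg)
v = 1.9036e+06 m/s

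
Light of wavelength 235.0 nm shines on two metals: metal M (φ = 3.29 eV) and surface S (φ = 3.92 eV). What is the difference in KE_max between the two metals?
0.6300 eV

Using KE_max = hc/λ - φ for each metal:

Photon energy: E = hc/λ = 5.2759 eV

For metal M (φ₁ = 3.29 eV):
KE₁ = E - φ₁ = 5.2759 - 3.29 = 1.9859 eV

For surface S (φ₂ = 3.92 eV):
KE₂ = E - φ₂ = 5.2759 - 3.92 = 1.3559 eV

Difference:
ΔKE = KE₁ - KE₂ = 1.9859 - 1.3559 = 0.6300 eV

Note: The difference equals the difference in work functions: 3.92 - 3.29 = 0.63 eV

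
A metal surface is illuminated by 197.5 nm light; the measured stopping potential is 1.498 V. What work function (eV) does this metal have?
4.78 eV

The stopping potential gives the maximum kinetic energy: KE_max = eV_s = 1.498 eV

From Einstein's photoelectric equation: KE_max = hc/λ - φ
Rearranging: φ = hc/λ - KE_max

Calculate photon energy:
E_photon = hc/λ = (6.626×10⁻³⁴ J·s)(3×10⁸ m/s) / (197.5×10⁻⁹ m) = 6.2777 eV

Therefore:
φ = 6.2777 - 1.498 = 4.78 eV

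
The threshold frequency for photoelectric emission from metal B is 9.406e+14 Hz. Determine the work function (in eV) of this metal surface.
3.89 eV

At the threshold frequency, photon energy equals work function:
φ = hf₀

Calculating:
φ = (6.626×10⁻³⁴ J·s)(9.406e+14 Hz)
φ = 3.89 eV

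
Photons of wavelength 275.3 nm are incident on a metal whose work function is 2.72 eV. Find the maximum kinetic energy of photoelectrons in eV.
1.7836 eV

Using Einstein's photoelectric equation: KE_max = hf - φ = hc/λ - φ

First, calculate the photon energy:
E_photon = hc/λ = (6.626×10⁻³⁴ J·s)(3×10⁸ m/s) / (275.3×10⁻⁹ m)
E_photon = 4.5036 eV

Then, the maximum kinetic energy:
KE_max = E_photon - φ = 4.5036 eV - 2.72 eV = 1.7836 eV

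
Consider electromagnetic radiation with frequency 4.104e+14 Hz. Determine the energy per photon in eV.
1.6973 eV

Using E = hf:

E = hf = (6.626×10⁻³⁴ J·s)(4.104e+14 Hz)
E = 1.6973 eV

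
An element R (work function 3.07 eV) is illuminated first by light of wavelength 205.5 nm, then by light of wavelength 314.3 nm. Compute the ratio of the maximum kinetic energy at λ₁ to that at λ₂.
3.3875

Using Einstein's equation: KE_max = hc/λ - φ

For λ₁ = 205.5 nm:
E₁ = hc/λ₁ = 6.0333 eV
KE₁ = E₁ - φ = 6.0333 - 3.07 = 2.9633 eV

For λ₂ = 314.3 nm:
E₂ = hc/λ₂ = 3.9448 eV
KE₂ = E₂ - φ = 3.9448 - 3.07 = 0.8748 eV

Ratio: KE₁/KE₂ = 2.9633/0.8748 = 3.3875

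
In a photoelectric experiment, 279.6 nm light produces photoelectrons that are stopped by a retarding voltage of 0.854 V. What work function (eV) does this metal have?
3.58 eV

The stopping potential gives the maximum kinetic energy: KE_max = eV_s = 0.854 eV

From Einstein's photoelectric equation: KE_max = hc/λ - φ
Rearranging: φ = hc/λ - KE_max

Calculate photon energy:
E_photon = hc/λ = (6.626×10⁻³⁴ J·s)(3×10⁸ m/s) / (279.6×10⁻⁹ m) = 4.4343 eV

Therefore:
φ = 4.4343 - 0.854 = 3.58 eV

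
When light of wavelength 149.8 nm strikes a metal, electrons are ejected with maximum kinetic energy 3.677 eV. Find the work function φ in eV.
4.60 eV

From Einstein's photoelectric equation: KE_max = hf - φ = hc/λ - φ

Rearranging for φ:
φ = hc/λ - KE_max

Calculate photon energy:
E_photon = hc/λ = 8.2766 eV

Therefore:
φ = 8.2766 - 3.677 = 4.60 eV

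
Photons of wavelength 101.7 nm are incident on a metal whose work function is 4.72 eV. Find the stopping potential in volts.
7.4712 V

The stopping potential V_s satisfies: eV_s = KE_max

First, find KE_max using Einstein's equation:
E_photon = hc/λ = 12.1912 eV
KE_max = E_photon - φ = 12.1912 - 4.72 = 7.4712 eV

Since eV_s = KE_max:
V_s = KE_max/e = 7.4712 V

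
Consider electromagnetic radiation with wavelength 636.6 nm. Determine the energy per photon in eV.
1.9476 eV

Using E = hf = hc/λ:

E = hc/λ = (6.626×10⁻³⁴ J·s)(3×10⁸ m/s) / (636.6×10⁻⁹ m)
E = 1.9476 eV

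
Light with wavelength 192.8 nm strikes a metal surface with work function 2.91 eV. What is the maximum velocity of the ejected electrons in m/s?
1.1129e+06 m/s

First, find the maximum kinetic energy:
E_photon = hc/λ = 6.4307 eV
KE_max = E_photon - φ = 6.4307 - 2.91 = 3.5207 eV

Convert to Joules: KE_max = 3.5207 × 1.602×10⁻¹⁹ J = 5.6408e-19 J

Then use KE = ½mv² to find velocity:
v = √(2·KE/m) = √(2 × 5.6408e-19 J / 9.109e-31 kg)
v = 1.1129e+06 m/s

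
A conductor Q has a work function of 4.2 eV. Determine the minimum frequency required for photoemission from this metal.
1.0156e+15 Hz

The threshold frequency is when the photon energy equals the work function:
hf₀ = φ

Solving for f₀:
f₀ = φ/h = (4.2 eV × 1.602×10⁻¹⁹ J/eV) / (6.626×10⁻³⁴ J·s)
f₀ = 1.0156e+15 Hz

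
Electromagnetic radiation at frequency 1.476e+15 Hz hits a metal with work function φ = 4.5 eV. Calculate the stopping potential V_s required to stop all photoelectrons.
1.6042 V

The stopping potential V_s satisfies: eV_s = KE_max

First, find KE_max using Einstein's equation:
E_photon = hf = (6.626×10⁻³⁴ J·s)(1.476e+15 Hz) = 6.1042 eV
KE_max = E_photon - φ = 6.1042 - 4.5 = 1.6042 eV

Since eV_s = KE_max:
V_s = KE_max/e = 1.6042 V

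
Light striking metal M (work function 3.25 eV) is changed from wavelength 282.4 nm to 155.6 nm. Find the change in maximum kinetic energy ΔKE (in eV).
3.5778 eV

Using Einstein's equation: KE_max = hc/λ - φ

For λ₁ = 282.4 nm:
KE₁ = hc/λ₁ - φ = 4.3904 - 3.25 = 1.1404 eV

For λ₂ = 155.6 nm:
KE₂ = hc/λ₂ - φ = 7.9681 - 3.25 = 4.7181 eV

Change in KE:
ΔKE = KE₂ - KE₁ = 4.7181 - 1.1404 = 3.5778 eV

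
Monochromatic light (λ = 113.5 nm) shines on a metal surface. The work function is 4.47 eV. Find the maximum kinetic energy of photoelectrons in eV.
6.4537 eV

Using Einstein's photoelectric equation: KE_max = hf - φ = hc/λ - φ

First, calculate the photon energy:
E_photon = hc/λ = (6.626×10⁻³⁴ J·s)(3×10⁸ m/s) / (113.5×10⁻⁹ m)
E_photon = 10.9237 eV

Then, the maximum kinetic energy:
KE_max = E_photon - φ = 10.9237 eV - 4.47 eV = 6.4537 eV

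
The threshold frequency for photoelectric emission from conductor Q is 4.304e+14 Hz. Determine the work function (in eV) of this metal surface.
1.78 eV

At the threshold frequency, photon energy equals work function:
φ = hf₀

Calculating:
φ = (6.626×10⁻³⁴ J·s)(4.304e+14 Hz)
φ = 1.78 eV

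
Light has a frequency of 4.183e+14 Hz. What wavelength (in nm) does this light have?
716.69 nm

Using the wave equation: c = fλ

Solving for wavelength:
λ = c/f = (3×10⁸ m/s) / (4.183e+14 Hz)
λ = 716.69 nm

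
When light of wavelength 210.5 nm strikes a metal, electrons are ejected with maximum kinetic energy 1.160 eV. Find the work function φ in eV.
4.73 eV

From Einstein's photoelectric equation: KE_max = hf - φ = hc/λ - φ

Rearranging for φ:
φ = hc/λ - KE_max

Calculate photon energy:
E_photon = hc/λ = 5.8900 eV

Therefore:
φ = 5.8900 - 1.160 = 4.73 eV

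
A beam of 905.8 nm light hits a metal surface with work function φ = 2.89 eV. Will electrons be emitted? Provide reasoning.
No

For photoemission, the photon energy must exceed the work function.

Photon energy: E = hc/λ = 1.3688 eV
Work function: φ = 2.89 eV

Since E_photon (1.3688 eV) < φ (2.89 eV), photoemission will NOT occur.
The threshold wavelength is λ₀ = hc/φ = 429.0 nm.
Since 905.8 nm > 429.0 nm, the photons lack sufficient energy.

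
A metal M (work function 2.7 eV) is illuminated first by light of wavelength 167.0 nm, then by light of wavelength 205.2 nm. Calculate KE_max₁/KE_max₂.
1.4135

Using Einstein's equation: KE_max = hc/λ - φ

For λ₁ = 167.0 nm:
E₁ = hc/λ₁ = 7.4242 eV
KE₁ = E₁ - φ = 7.4242 - 2.7 = 4.7242 eV

For λ₂ = 205.2 nm:
E₂ = hc/λ₂ = 6.0421 eV
KE₂ = E₂ - φ = 6.0421 - 2.7 = 3.3421 eV

Ratio: KE₁/KE₂ = 4.7242/3.3421 = 1.4135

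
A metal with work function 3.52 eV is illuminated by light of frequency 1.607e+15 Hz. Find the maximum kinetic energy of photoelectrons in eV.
3.1260 eV

Using Einstein's photoelectric equation: KE_max = hf - φ

First, calculate the photon energy:
E_photon = hf = (6.626×10⁻³⁴ J·s)(1.607e+15 Hz)
E_photon = 6.6460 eV

Then, the maximum kinetic energy:
KE_max = E_photon - φ = 6.6460 eV - 3.52 eV = 3.1260 eV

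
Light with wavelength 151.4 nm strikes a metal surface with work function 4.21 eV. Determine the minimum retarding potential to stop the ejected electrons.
3.9792 V

The stopping potential V_s satisfies: eV_s = KE_max

First, find KE_max using Einstein's equation:
E_photon = hc/λ = 8.1892 eV
KE_max = E_photon - φ = 8.1892 - 4.21 = 3.9792 eV

Since eV_s = KE_max:
V_s = KE_max/e = 3.9792 V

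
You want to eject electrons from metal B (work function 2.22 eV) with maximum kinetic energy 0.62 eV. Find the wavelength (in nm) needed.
436.56 nm

From Einstein's equation: KE_max = hc/λ - φ

Rearranging for λ:
hc/λ = KE_max + φ
λ = hc/(KE_max + φ)

Required photon energy:
E_photon = KE_max + φ = 0.62 + 2.22 = 2.84 eV

Required wavelength:
λ = hc/E_photon = (6.626×10⁻³⁴)(3×10⁸) / (2.84 × 1.602×10⁻¹⁹)
λ = 436.56 nm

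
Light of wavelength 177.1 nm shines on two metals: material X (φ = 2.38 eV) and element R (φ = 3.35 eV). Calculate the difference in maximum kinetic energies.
0.9700 eV

Using KE_max = hc/λ - φ for each metal:

Photon energy: E = hc/λ = 7.0008 eV

For material X (φ₁ = 2.38 eV):
KE₁ = E - φ₁ = 7.0008 - 2.38 = 4.6208 eV

For element R (φ₂ = 3.35 eV):
KE₂ = E - φ₂ = 7.0008 - 3.35 = 3.6508 eV

Difference:
ΔKE = KE₁ - KE₂ = 4.6208 - 3.6508 = 0.9700 eV

Note: The difference equals the difference in work functions: 3.35 - 2.38 = 0.97 eV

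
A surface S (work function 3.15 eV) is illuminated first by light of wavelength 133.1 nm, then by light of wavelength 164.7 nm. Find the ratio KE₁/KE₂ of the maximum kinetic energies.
1.4082

Using Einstein's equation: KE_max = hc/λ - φ

For λ₁ = 133.1 nm:
E₁ = hc/λ₁ = 9.3151 eV
KE₁ = E₁ - φ = 9.3151 - 3.15 = 6.1651 eV

For λ₂ = 164.7 nm:
E₂ = hc/λ₂ = 7.5279 eV
KE₂ = E₂ - φ = 7.5279 - 3.15 = 4.3779 eV

Ratio: KE₁/KE₂ = 6.1651/4.3779 = 1.4082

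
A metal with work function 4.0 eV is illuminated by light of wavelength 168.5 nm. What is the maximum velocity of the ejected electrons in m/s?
1.0869e+06 m/s

First, find the maximum kinetic energy:
E_photon = hc/λ = 7.3581 eV
KE_max = E_photon - φ = 7.3581 - 4.0 = 3.3581 eV

Convert to Joules: KE_max = 3.3581 × 1.602×10⁻¹⁹ J = 5.3803e-19 J

Then use KE = ½mv² to find velocity:
v = √(2·KE/m) = √(2 × 5.3803e-19 J / 9.109e-31 kg)
v = 1.0869e+06 m/s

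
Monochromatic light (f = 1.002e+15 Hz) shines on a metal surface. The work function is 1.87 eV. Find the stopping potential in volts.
2.2739 V

The stopping potential V_s satisfies: eV_s = KE_max

First, find KE_max using Einstein's equation:
E_photon = hf = (6.626×10⁻³⁴ J·s)(1.002e+15 Hz) = 4.1439 eV
KE_max = E_photon - φ = 4.1439 - 1.87 = 2.2739 eV

Since eV_s = KE_max:
V_s = KE_max/e = 2.2739 V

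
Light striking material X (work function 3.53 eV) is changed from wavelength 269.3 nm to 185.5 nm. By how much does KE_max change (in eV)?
2.0798 eV

Using Einstein's equation: KE_max = hc/λ - φ

For λ₁ = 269.3 nm:
KE₁ = hc/λ₁ - φ = 4.6039 - 3.53 = 1.0739 eV

For λ₂ = 185.5 nm:
KE₂ = hc/λ₂ - φ = 6.6838 - 3.53 = 3.1538 eV

Change in KE:
ΔKE = KE₂ - KE₁ = 3.1538 - 1.0739 = 2.0798 eV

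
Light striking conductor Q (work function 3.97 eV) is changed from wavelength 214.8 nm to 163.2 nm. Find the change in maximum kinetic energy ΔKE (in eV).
1.8250 eV

Using Einstein's equation: KE_max = hc/λ - φ

For λ₁ = 214.8 nm:
KE₁ = hc/λ₁ - φ = 5.7721 - 3.97 = 1.8021 eV

For λ₂ = 163.2 nm:
KE₂ = hc/λ₂ - φ = 7.5971 - 3.97 = 3.6271 eV

Change in KE:
ΔKE = KE₂ - KE₁ = 3.6271 - 1.8021 = 1.8250 eV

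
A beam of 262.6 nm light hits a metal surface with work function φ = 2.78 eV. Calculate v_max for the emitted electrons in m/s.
8.2639e+05 m/s

First, find the maximum kinetic energy:
E_photon = hc/λ = 4.7214 eV
KE_max = E_photon - φ = 4.7214 - 2.78 = 1.9414 eV

Convert to Joules: KE_max = 1.9414 × 1.602×10⁻¹⁹ J = 3.1105e-19 J

Then use KE = ½mv² to find velocity:
v = √(2·KE/m) = √(2 × 3.1105e-19 J / 9.109e-31 kg)
v = 8.2639e+05 m/s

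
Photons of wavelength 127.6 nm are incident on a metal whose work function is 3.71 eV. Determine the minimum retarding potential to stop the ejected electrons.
6.0066 V

The stopping potential V_s satisfies: eV_s = KE_max

First, find KE_max using Einstein's equation:
E_photon = hc/λ = 9.7166 eV
KE_max = E_photon - φ = 9.7166 - 3.71 = 6.0066 eV

Since eV_s = KE_max:
V_s = KE_max/e = 6.0066 V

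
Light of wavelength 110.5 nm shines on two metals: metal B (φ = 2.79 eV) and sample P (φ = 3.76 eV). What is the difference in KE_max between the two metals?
0.9700 eV

Using KE_max = hc/λ - φ for each metal:

Photon energy: E = hc/λ = 11.2203 eV

For metal B (φ₁ = 2.79 eV):
KE₁ = E - φ₁ = 11.2203 - 2.79 = 8.4303 eV

For sample P (φ₂ = 3.76 eV):
KE₂ = E - φ₂ = 11.2203 - 3.76 = 7.4603 eV

Difference:
ΔKE = KE₁ - KE₂ = 8.4303 - 7.4603 = 0.9700 eV

Note: The difference equals the difference in work functions: 3.76 - 2.79 = 0.97 eV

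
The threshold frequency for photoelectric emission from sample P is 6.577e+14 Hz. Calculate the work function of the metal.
2.72 eV

At the threshold frequency, photon energy equals work function:
φ = hf₀

Calculating:
φ = (6.626×10⁻³⁴ J·s)(6.577e+14 Hz)
φ = 2.72 eV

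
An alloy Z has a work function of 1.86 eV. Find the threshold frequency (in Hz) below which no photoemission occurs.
4.4975e+14 Hz

The threshold frequency is when the photon energy equals the work function:
hf₀ = φ

Solving for f₀:
f₀ = φ/h = (1.86 eV × 1.602×10⁻¹⁹ J/eV) / (6.626×10⁻³⁴ J·s)
f₀ = 4.4975e+14 Hz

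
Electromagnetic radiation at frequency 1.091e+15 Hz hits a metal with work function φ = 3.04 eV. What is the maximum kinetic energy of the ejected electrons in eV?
1.4720 eV

Using Einstein's photoelectric equation: KE_max = hf - φ

First, calculate the photon energy:
E_photon = hf = (6.626×10⁻³⁴ J·s)(1.091e+15 Hz)
E_photon = 4.5120 eV

Then, the maximum kinetic energy:
KE_max = E_photon - φ = 4.5120 eV - 3.04 eV = 1.4720 eV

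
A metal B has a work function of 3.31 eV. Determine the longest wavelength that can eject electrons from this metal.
374.57 nm

The threshold wavelength is when the photon energy equals the work function:
hc/λ₀ = φ

Solving for λ₀:
λ₀ = hc/φ = (6.626×10⁻³⁴ J·s)(3×10⁸ m/s) / (3.31 eV × 1.602×10⁻¹⁹ J/eV)
λ₀ = 374.57 nm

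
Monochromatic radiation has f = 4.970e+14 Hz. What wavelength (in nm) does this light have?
603.20 nm

Using the wave equation: c = fλ

Solving for wavelength:
λ = c/f = (3×10⁸ m/s) / (4.970e+14 Hz)
λ = 603.20 nm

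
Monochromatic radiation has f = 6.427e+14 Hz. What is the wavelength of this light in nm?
466.46 nm

Using the wave equation: c = fλ

Solving for wavelength:
λ = c/f = (3×10⁸ m/s) / (6.427e+14 Hz)
λ = 466.46 nm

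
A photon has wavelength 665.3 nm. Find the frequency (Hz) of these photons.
4.5061e+14 Hz

Using the wave equation: c = fλ

Solving for frequency:
f = c/λ = (3×10⁸ m/s) / (665.3×10⁻⁹ m)
f = 4.5061e+14 Hz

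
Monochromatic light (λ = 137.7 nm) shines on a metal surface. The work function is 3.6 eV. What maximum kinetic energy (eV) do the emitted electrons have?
5.4039 eV

Using Einstein's photoelectric equation: KE_max = hf - φ = hc/λ - φ

First, calculate the photon energy:
E_photon = hc/λ = (6.626×10⁻³⁴ J·s)(3×10⁸ m/s) / (137.7×10⁻⁹ m)
E_photon = 9.0039 eV

Then, the maximum kinetic energy:
KE_max = E_photon - φ = 9.0039 eV - 3.6 eV = 5.4039 eV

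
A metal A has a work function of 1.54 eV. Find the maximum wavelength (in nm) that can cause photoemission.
805.09 nm

The threshold wavelength is when the photon energy equals the work function:
hc/λ₀ = φ

Solving for λ₀:
λ₀ = hc/φ = (6.626×10⁻³⁴ J·s)(3×10⁸ m/s) / (1.54 eV × 1.602×10⁻¹⁹ J/eV)
λ₀ = 805.09 nm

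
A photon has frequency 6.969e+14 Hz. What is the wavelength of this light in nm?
430.18 nm

Using the wave equation: c = fλ

Solving for wavelength:
λ = c/f = (3×10⁸ m/s) / (6.969e+14 Hz)
λ = 430.18 nm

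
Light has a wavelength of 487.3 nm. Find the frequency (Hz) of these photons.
6.1521e+14 Hz

Using the wave equation: c = fλ

Solving for frequency:
f = c/λ = (3×10⁸ m/s) / (487.3×10⁻⁹ m)
f = 6.1521e+14 Hz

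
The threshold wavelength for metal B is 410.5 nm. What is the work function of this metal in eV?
3.02 eV

At the threshold wavelength, photon energy equals work function:
φ = hc/λ₀

Calculating:
φ = (6.626×10⁻³⁴ J·s)(3×10⁸ m/s) / (410.5×10⁻⁹ m)
φ = 3.02 eV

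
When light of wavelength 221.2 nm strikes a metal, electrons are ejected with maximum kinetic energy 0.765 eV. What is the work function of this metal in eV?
4.84 eV

From Einstein's photoelectric equation: KE_max = hf - φ = hc/λ - φ

Rearranging for φ:
φ = hc/λ - KE_max

Calculate photon energy:
E_photon = hc/λ = 5.6051 eV

Therefore:
φ = 5.6051 - 0.765 = 4.84 eV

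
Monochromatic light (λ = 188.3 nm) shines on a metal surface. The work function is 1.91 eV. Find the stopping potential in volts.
4.6744 V

The stopping potential V_s satisfies: eV_s = KE_max

First, find KE_max using Einstein's equation:
E_photon = hc/λ = 6.5844 eV
KE_max = E_photon - φ = 6.5844 - 1.91 = 4.6744 eV

Since eV_s = KE_max:
V_s = KE_max/e = 4.6744 V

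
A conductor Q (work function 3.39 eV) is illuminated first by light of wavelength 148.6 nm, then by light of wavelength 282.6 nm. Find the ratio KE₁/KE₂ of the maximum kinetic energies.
4.9671

Using Einstein's equation: KE_max = hc/λ - φ

For λ₁ = 148.6 nm:
E₁ = hc/λ₁ = 8.3435 eV
KE₁ = E₁ - φ = 8.3435 - 3.39 = 4.9535 eV

For λ₂ = 282.6 nm:
E₂ = hc/λ₂ = 4.3873 eV
KE₂ = E₂ - φ = 4.3873 - 3.39 = 0.9973 eV

Ratio: KE₁/KE₂ = 4.9535/0.9973 = 4.9671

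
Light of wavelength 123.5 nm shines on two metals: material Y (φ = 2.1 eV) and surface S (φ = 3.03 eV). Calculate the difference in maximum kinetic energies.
0.9300 eV

Using KE_max = hc/λ - φ for each metal:

Photon energy: E = hc/λ = 10.0392 eV

For material Y (φ₁ = 2.1 eV):
KE₁ = E - φ₁ = 10.0392 - 2.1 = 7.9392 eV

For surface S (φ₂ = 3.03 eV):
KE₂ = E - φ₂ = 10.0392 - 3.03 = 7.0092 eV

Difference:
ΔKE = KE₁ - KE₂ = 7.9392 - 7.0092 = 0.9300 eV

Note: The difference equals the difference in work functions: 3.03 - 2.1 = 0.93 eV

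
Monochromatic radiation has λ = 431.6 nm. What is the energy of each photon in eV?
2.8727 eV

Using E = hf = hc/λ:

E = hc/λ = (6.626×10⁻³⁴ J·s)(3×10⁸ m/s) / (431.6×10⁻⁹ m)
E = 2.8727 eV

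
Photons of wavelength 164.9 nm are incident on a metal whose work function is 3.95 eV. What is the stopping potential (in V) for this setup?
3.5688 V

The stopping potential V_s satisfies: eV_s = KE_max

First, find KE_max using Einstein's equation:
E_photon = hc/λ = 7.5188 eV
KE_max = E_photon - φ = 7.5188 - 3.95 = 3.5688 eV

Since eV_s = KE_max:
V_s = KE_max/e = 3.5688 V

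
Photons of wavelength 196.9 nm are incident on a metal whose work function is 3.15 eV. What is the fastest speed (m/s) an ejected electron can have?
1.0521e+06 m/s

First, find the maximum kinetic energy:
E_photon = hc/λ = 6.2968 eV
KE_max = E_photon - φ = 6.2968 - 3.15 = 3.1468 eV

Convert to Joules: KE_max = 3.1468 × 1.602×10⁻¹⁹ J = 5.0417e-19 J

Then use KE = ½mv² to find velocity:
v = √(2·KE/m) = √(2 × 5.0417e-19 J / 9.109e-31 kg)
v = 1.0521e+06 m/s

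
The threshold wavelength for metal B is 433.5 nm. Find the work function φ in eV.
2.86 eV

At the threshold wavelength, photon energy equals work function:
φ = hc/λ₀

Calculating:
φ = (6.626×10⁻³⁴ J·s)(3×10⁸ m/s) / (433.5×10⁻⁹ m)
φ = 2.86 eV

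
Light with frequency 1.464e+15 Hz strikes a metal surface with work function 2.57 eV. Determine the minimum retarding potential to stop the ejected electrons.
3.4846 V

The stopping potential V_s satisfies: eV_s = KE_max

First, find KE_max using Einstein's equation:
E_photon = hf = (6.626×10⁻³⁴ J·s)(1.464e+15 Hz) = 6.0546 eV
KE_max = E_photon - φ = 6.0546 - 2.57 = 3.4846 eV

Since eV_s = KE_max:
V_s = KE_max/e = 3.4846 V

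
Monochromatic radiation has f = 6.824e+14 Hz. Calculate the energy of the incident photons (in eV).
2.8222 eV

Using E = hf:

E = hf = (6.626×10⁻³⁴ J·s)(6.824e+14 Hz)
E = 2.8222 eV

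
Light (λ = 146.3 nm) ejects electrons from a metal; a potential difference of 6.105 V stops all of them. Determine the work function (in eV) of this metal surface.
2.37 eV

The stopping potential gives the maximum kinetic energy: KE_max = eV_s = 6.105 eV

From Einstein's photoelectric equation: KE_max = hc/λ - φ
Rearranging: φ = hc/λ - KE_max

Calculate photon energy:
E_photon = hc/λ = (6.626×10⁻³⁴ J·s)(3×10⁸ m/s) / (146.3×10⁻⁹ m) = 8.4747 eV

Therefore:
φ = 8.4747 - 6.105 = 2.37 eV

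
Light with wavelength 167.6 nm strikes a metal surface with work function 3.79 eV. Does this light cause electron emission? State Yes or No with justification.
Yes

For photoemission, the photon energy must exceed the work function.

Photon energy: E = hc/λ = 7.3976 eV
Work function: φ = 3.79 eV

Since E_photon (7.3976 eV) > φ (3.79 eV), photoemission WILL occur.
The threshold wavelength is λ₀ = hc/φ = 327.1 nm.
Since 167.6 nm < 327.1 nm, the light has sufficient energy.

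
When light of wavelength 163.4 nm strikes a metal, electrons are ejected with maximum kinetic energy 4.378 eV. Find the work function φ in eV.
3.21 eV

From Einstein's photoelectric equation: KE_max = hf - φ = hc/λ - φ

Rearranging for φ:
φ = hc/λ - KE_max

Calculate photon energy:
E_photon = hc/λ = 7.5878 eV

Therefore:
φ = 7.5878 - 4.378 = 3.21 eV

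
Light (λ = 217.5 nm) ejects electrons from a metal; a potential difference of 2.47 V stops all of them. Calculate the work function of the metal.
3.23 eV

The stopping potential gives the maximum kinetic energy: KE_max = eV_s = 2.47 eV

From Einstein's photoelectric equation: KE_max = hc/λ - φ
Rearranging: φ = hc/λ - KE_max

Calculate photon energy:
E_photon = hc/λ = (6.626×10⁻³⁴ J·s)(3×10⁸ m/s) / (217.5×10⁻⁹ m) = 5.7004 eV

Therefore:
φ = 5.7004 - 2.47 = 3.23 eV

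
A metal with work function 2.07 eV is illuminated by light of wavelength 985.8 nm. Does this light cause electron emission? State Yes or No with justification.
No

For photoemission, the photon energy must exceed the work function.

Photon energy: E = hc/λ = 1.2577 eV
Work function: φ = 2.07 eV

Since E_photon (1.2577 eV) < φ (2.07 eV), photoemission will NOT occur.
The threshold wavelength is λ₀ = hc/φ = 599.0 nm.
Since 985.8 nm > 599.0 nm, the photons lack sufficient energy.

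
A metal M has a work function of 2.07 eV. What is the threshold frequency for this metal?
5.0052e+14 Hz

The threshold frequency is when the photon energy equals the work function:
hf₀ = φ

Solving for f₀:
f₀ = φ/h = (2.07 eV × 1.602×10⁻¹⁹ J/eV) / (6.626×10⁻³⁴ J·s)
f₀ = 5.0052e+14 Hz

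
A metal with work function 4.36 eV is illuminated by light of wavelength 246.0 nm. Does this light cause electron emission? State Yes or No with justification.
Yes

For photoemission, the photon energy must exceed the work function.

Photon energy: E = hc/λ = 5.0400 eV
Work function: φ = 4.36 eV

Since E_photon (5.0400 eV) > φ (4.36 eV), photoemission WILL occur.
The threshold wavelength is λ₀ = hc/φ = 284.4 nm.
Since 246.0 nm < 284.4 nm, the light has sufficient energy.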